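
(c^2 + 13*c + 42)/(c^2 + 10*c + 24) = (c + 7)/(c + 4)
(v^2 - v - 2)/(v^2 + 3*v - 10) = (v + 1)/(v + 5)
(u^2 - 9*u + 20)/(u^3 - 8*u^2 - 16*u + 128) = (u - 5)/(u^2 - 4*u - 32)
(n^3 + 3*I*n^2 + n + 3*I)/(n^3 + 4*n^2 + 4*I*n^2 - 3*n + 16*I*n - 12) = (n - I)/(n + 4)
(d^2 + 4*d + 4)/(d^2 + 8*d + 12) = (d + 2)/(d + 6)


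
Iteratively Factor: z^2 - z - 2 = (z + 1)*(z - 2)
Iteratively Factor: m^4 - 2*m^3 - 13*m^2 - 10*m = (m)*(m^3 - 2*m^2 - 13*m - 10) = m*(m - 5)*(m^2 + 3*m + 2) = m*(m - 5)*(m + 2)*(m + 1)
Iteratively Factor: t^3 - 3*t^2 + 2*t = (t - 1)*(t^2 - 2*t) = t*(t - 1)*(t - 2)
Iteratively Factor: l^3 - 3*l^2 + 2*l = (l - 2)*(l^2 - l) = (l - 2)*(l - 1)*(l)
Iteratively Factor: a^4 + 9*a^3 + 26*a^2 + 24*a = (a + 2)*(a^3 + 7*a^2 + 12*a) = a*(a + 2)*(a^2 + 7*a + 12) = a*(a + 2)*(a + 4)*(a + 3)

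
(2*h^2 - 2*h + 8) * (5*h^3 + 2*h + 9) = 10*h^5 - 10*h^4 + 44*h^3 + 14*h^2 - 2*h + 72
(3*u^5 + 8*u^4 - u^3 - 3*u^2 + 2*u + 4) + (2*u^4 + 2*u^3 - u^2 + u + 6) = 3*u^5 + 10*u^4 + u^3 - 4*u^2 + 3*u + 10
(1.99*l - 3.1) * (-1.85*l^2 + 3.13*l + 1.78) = -3.6815*l^3 + 11.9637*l^2 - 6.1608*l - 5.518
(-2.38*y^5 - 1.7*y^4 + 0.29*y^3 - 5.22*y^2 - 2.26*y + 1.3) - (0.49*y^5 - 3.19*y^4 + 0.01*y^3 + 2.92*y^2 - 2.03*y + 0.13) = -2.87*y^5 + 1.49*y^4 + 0.28*y^3 - 8.14*y^2 - 0.23*y + 1.17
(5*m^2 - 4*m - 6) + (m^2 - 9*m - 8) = 6*m^2 - 13*m - 14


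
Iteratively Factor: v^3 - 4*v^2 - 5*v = (v + 1)*(v^2 - 5*v) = v*(v + 1)*(v - 5)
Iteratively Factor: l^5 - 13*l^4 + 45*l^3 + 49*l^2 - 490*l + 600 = (l - 4)*(l^4 - 9*l^3 + 9*l^2 + 85*l - 150) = (l - 5)*(l - 4)*(l^3 - 4*l^2 - 11*l + 30) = (l - 5)*(l - 4)*(l + 3)*(l^2 - 7*l + 10) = (l - 5)*(l - 4)*(l - 2)*(l + 3)*(l - 5)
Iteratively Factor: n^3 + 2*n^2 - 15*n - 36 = (n + 3)*(n^2 - n - 12) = (n + 3)^2*(n - 4)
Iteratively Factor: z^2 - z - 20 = (z + 4)*(z - 5)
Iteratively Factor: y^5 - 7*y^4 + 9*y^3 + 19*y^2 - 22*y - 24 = (y - 3)*(y^4 - 4*y^3 - 3*y^2 + 10*y + 8) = (y - 3)*(y + 1)*(y^3 - 5*y^2 + 2*y + 8) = (y - 3)*(y - 2)*(y + 1)*(y^2 - 3*y - 4) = (y - 3)*(y - 2)*(y + 1)^2*(y - 4)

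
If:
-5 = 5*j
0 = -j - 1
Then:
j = -1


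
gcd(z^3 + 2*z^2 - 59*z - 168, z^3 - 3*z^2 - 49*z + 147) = z + 7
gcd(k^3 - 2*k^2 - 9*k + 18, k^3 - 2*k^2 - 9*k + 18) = k^3 - 2*k^2 - 9*k + 18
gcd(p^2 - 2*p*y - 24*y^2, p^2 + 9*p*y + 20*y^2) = p + 4*y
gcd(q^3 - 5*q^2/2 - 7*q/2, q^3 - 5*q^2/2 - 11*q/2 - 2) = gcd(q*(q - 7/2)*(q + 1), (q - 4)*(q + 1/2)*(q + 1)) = q + 1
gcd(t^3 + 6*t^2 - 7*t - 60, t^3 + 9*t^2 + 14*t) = 1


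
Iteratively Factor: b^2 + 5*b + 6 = (b + 3)*(b + 2)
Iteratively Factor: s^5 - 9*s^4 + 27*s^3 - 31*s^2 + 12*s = (s - 1)*(s^4 - 8*s^3 + 19*s^2 - 12*s) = (s - 3)*(s - 1)*(s^3 - 5*s^2 + 4*s) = s*(s - 3)*(s - 1)*(s^2 - 5*s + 4) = s*(s - 3)*(s - 1)^2*(s - 4)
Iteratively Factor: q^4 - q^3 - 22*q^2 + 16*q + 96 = (q + 4)*(q^3 - 5*q^2 - 2*q + 24) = (q + 2)*(q + 4)*(q^2 - 7*q + 12) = (q - 3)*(q + 2)*(q + 4)*(q - 4)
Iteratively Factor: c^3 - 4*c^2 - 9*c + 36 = (c + 3)*(c^2 - 7*c + 12) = (c - 3)*(c + 3)*(c - 4)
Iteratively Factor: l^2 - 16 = (l + 4)*(l - 4)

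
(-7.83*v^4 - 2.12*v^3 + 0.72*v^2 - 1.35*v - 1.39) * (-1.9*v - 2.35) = 14.877*v^5 + 22.4285*v^4 + 3.614*v^3 + 0.873*v^2 + 5.8135*v + 3.2665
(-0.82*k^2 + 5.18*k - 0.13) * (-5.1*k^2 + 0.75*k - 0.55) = 4.182*k^4 - 27.033*k^3 + 4.999*k^2 - 2.9465*k + 0.0715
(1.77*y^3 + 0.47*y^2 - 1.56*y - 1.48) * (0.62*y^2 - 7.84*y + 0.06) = 1.0974*y^5 - 13.5854*y^4 - 4.5458*y^3 + 11.341*y^2 + 11.5096*y - 0.0888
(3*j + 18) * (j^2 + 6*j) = 3*j^3 + 36*j^2 + 108*j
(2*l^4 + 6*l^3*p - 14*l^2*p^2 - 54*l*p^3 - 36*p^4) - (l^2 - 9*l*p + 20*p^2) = 2*l^4 + 6*l^3*p - 14*l^2*p^2 - l^2 - 54*l*p^3 + 9*l*p - 36*p^4 - 20*p^2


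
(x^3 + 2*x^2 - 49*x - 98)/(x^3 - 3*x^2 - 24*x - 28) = (x + 7)/(x + 2)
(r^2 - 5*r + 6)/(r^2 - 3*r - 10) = (-r^2 + 5*r - 6)/(-r^2 + 3*r + 10)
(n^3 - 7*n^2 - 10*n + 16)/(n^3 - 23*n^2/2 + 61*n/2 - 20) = 2*(n + 2)/(2*n - 5)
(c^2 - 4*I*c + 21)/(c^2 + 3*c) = (c^2 - 4*I*c + 21)/(c*(c + 3))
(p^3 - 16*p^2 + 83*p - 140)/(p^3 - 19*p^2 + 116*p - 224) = (p - 5)/(p - 8)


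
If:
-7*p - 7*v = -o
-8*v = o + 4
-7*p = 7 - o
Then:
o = -12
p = -19/7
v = 1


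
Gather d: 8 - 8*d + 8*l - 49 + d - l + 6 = -7*d + 7*l - 35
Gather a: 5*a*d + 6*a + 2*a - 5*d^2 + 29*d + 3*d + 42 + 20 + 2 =a*(5*d + 8) - 5*d^2 + 32*d + 64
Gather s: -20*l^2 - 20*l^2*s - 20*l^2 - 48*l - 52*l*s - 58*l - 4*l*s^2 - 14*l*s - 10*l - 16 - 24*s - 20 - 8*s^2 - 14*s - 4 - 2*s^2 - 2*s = -40*l^2 - 116*l + s^2*(-4*l - 10) + s*(-20*l^2 - 66*l - 40) - 40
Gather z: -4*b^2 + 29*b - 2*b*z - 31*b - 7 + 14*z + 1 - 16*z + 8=-4*b^2 - 2*b + z*(-2*b - 2) + 2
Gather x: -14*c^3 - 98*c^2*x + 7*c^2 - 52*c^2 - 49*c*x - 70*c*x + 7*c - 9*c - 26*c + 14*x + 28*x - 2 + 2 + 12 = -14*c^3 - 45*c^2 - 28*c + x*(-98*c^2 - 119*c + 42) + 12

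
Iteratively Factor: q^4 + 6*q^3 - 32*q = (q + 4)*(q^3 + 2*q^2 - 8*q) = (q - 2)*(q + 4)*(q^2 + 4*q) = (q - 2)*(q + 4)^2*(q)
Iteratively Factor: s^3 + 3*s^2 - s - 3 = (s - 1)*(s^2 + 4*s + 3) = (s - 1)*(s + 1)*(s + 3)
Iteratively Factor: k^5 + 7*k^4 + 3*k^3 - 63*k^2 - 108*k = (k + 3)*(k^4 + 4*k^3 - 9*k^2 - 36*k) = (k - 3)*(k + 3)*(k^3 + 7*k^2 + 12*k) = k*(k - 3)*(k + 3)*(k^2 + 7*k + 12) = k*(k - 3)*(k + 3)*(k + 4)*(k + 3)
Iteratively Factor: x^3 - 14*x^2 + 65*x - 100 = (x - 4)*(x^2 - 10*x + 25) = (x - 5)*(x - 4)*(x - 5)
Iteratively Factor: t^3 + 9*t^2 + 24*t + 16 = (t + 1)*(t^2 + 8*t + 16) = (t + 1)*(t + 4)*(t + 4)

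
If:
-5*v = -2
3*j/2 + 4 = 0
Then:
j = -8/3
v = 2/5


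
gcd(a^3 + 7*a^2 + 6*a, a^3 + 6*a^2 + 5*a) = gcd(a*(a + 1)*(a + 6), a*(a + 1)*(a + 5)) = a^2 + a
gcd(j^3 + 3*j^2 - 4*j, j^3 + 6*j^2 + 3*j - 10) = j - 1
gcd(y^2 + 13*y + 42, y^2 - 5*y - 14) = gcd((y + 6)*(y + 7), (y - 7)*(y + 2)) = 1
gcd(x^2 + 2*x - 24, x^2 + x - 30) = x + 6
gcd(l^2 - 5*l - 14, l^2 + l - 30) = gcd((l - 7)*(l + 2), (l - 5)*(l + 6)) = 1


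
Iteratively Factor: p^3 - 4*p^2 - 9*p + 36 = (p - 3)*(p^2 - p - 12) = (p - 3)*(p + 3)*(p - 4)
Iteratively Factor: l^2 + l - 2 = (l - 1)*(l + 2)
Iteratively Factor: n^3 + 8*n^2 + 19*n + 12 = (n + 1)*(n^2 + 7*n + 12) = (n + 1)*(n + 3)*(n + 4)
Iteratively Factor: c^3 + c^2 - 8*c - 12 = (c + 2)*(c^2 - c - 6) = (c - 3)*(c + 2)*(c + 2)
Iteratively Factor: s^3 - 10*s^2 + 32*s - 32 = (s - 2)*(s^2 - 8*s + 16) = (s - 4)*(s - 2)*(s - 4)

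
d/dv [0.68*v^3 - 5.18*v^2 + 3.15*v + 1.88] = 2.04*v^2 - 10.36*v + 3.15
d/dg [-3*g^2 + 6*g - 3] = 6 - 6*g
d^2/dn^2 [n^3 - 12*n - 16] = 6*n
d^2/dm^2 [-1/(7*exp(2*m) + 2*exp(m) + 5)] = 2*(-4*(7*exp(m) + 1)^2*exp(m) + (14*exp(m) + 1)*(7*exp(2*m) + 2*exp(m) + 5))*exp(m)/(7*exp(2*m) + 2*exp(m) + 5)^3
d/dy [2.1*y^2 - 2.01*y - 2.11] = 4.2*y - 2.01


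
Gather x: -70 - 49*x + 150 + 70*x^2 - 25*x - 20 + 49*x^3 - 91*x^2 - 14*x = 49*x^3 - 21*x^2 - 88*x + 60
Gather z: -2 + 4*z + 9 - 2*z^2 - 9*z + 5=-2*z^2 - 5*z + 12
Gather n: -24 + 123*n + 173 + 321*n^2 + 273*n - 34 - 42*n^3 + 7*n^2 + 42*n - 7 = -42*n^3 + 328*n^2 + 438*n + 108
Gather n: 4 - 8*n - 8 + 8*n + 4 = 0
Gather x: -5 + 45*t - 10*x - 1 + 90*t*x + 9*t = 54*t + x*(90*t - 10) - 6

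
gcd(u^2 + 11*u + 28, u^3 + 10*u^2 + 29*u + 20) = u + 4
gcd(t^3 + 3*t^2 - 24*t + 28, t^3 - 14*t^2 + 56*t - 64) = t - 2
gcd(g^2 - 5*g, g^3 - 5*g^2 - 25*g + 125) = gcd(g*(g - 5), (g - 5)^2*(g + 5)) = g - 5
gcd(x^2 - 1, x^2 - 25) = 1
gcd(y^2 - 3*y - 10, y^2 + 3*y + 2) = y + 2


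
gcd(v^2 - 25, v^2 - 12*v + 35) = v - 5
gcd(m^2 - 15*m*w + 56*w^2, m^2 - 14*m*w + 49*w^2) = -m + 7*w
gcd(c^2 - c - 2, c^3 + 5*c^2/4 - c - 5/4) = c + 1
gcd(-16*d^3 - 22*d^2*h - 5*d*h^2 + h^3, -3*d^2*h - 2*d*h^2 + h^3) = d + h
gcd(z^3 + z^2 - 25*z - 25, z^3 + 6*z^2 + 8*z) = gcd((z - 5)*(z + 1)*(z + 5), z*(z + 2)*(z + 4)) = 1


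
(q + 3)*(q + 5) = q^2 + 8*q + 15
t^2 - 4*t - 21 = (t - 7)*(t + 3)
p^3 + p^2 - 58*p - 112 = (p - 8)*(p + 2)*(p + 7)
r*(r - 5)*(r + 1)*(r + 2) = r^4 - 2*r^3 - 13*r^2 - 10*r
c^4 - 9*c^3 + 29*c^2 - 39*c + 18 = (c - 3)^2*(c - 2)*(c - 1)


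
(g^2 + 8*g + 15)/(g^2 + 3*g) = (g + 5)/g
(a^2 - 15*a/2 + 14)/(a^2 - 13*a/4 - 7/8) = 4*(a - 4)/(4*a + 1)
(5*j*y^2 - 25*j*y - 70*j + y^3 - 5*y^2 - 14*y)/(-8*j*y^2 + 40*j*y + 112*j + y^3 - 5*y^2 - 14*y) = (5*j + y)/(-8*j + y)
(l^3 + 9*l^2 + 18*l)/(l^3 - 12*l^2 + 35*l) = (l^2 + 9*l + 18)/(l^2 - 12*l + 35)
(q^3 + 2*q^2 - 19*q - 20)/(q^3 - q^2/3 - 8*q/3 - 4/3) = 3*(q^2 + q - 20)/(3*q^2 - 4*q - 4)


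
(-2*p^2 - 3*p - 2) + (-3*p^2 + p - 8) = -5*p^2 - 2*p - 10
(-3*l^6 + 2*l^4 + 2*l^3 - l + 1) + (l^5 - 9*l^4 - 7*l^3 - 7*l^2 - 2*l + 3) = -3*l^6 + l^5 - 7*l^4 - 5*l^3 - 7*l^2 - 3*l + 4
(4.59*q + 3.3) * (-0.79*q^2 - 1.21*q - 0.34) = -3.6261*q^3 - 8.1609*q^2 - 5.5536*q - 1.122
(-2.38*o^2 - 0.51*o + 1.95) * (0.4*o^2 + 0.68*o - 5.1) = -0.952*o^4 - 1.8224*o^3 + 12.5712*o^2 + 3.927*o - 9.945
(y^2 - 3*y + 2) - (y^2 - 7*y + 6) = 4*y - 4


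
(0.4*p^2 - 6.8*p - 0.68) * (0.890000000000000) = 0.356*p^2 - 6.052*p - 0.6052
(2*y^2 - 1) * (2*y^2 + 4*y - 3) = 4*y^4 + 8*y^3 - 8*y^2 - 4*y + 3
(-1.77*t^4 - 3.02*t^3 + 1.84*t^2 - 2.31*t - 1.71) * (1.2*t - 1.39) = -2.124*t^5 - 1.1637*t^4 + 6.4058*t^3 - 5.3296*t^2 + 1.1589*t + 2.3769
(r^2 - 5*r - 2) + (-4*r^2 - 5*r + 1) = -3*r^2 - 10*r - 1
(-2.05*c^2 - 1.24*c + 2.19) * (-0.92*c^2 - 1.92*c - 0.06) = 1.886*c^4 + 5.0768*c^3 + 0.489*c^2 - 4.1304*c - 0.1314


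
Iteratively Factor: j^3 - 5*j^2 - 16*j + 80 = (j + 4)*(j^2 - 9*j + 20) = (j - 4)*(j + 4)*(j - 5)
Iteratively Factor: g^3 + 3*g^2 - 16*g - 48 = (g - 4)*(g^2 + 7*g + 12) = (g - 4)*(g + 4)*(g + 3)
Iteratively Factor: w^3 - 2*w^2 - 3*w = (w - 3)*(w^2 + w) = w*(w - 3)*(w + 1)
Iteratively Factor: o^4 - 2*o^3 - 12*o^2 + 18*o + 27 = (o + 3)*(o^3 - 5*o^2 + 3*o + 9) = (o + 1)*(o + 3)*(o^2 - 6*o + 9) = (o - 3)*(o + 1)*(o + 3)*(o - 3)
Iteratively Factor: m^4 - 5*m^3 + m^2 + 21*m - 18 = (m - 1)*(m^3 - 4*m^2 - 3*m + 18) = (m - 3)*(m - 1)*(m^2 - m - 6) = (m - 3)*(m - 1)*(m + 2)*(m - 3)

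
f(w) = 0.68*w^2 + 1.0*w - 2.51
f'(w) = 1.36*w + 1.0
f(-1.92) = -1.92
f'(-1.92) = -1.61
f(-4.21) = 5.33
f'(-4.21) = -4.73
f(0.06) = -2.45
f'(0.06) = 1.08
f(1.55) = 0.67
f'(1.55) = 3.11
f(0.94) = -0.97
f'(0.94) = 2.28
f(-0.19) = -2.68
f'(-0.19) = 0.74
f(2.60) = 4.69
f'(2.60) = 4.54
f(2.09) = 2.55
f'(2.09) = 3.84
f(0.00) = -2.51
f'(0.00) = 1.00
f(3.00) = 6.61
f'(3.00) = 5.08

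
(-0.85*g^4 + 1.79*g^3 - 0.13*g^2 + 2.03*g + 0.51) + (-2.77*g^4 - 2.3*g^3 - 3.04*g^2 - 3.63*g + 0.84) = -3.62*g^4 - 0.51*g^3 - 3.17*g^2 - 1.6*g + 1.35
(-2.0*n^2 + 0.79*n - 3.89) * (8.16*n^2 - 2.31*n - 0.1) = -16.32*n^4 + 11.0664*n^3 - 33.3673*n^2 + 8.9069*n + 0.389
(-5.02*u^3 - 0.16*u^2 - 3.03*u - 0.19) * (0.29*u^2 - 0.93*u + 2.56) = -1.4558*u^5 + 4.6222*u^4 - 13.5811*u^3 + 2.3532*u^2 - 7.5801*u - 0.4864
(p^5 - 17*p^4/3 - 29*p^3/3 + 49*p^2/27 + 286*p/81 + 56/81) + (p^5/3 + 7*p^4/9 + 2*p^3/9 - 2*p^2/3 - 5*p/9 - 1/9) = 4*p^5/3 - 44*p^4/9 - 85*p^3/9 + 31*p^2/27 + 241*p/81 + 47/81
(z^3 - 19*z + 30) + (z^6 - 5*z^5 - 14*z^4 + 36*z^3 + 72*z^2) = z^6 - 5*z^5 - 14*z^4 + 37*z^3 + 72*z^2 - 19*z + 30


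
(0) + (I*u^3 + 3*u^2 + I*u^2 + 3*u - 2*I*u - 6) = I*u^3 + 3*u^2 + I*u^2 + 3*u - 2*I*u - 6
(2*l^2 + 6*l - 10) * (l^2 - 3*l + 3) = 2*l^4 - 22*l^2 + 48*l - 30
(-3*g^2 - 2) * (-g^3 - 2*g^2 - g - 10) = 3*g^5 + 6*g^4 + 5*g^3 + 34*g^2 + 2*g + 20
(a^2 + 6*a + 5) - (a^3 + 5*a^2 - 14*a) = -a^3 - 4*a^2 + 20*a + 5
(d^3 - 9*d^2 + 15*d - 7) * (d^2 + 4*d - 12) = d^5 - 5*d^4 - 33*d^3 + 161*d^2 - 208*d + 84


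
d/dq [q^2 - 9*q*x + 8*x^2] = 2*q - 9*x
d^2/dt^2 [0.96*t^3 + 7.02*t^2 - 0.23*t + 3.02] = 5.76*t + 14.04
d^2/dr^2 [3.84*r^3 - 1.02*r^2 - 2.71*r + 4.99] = 23.04*r - 2.04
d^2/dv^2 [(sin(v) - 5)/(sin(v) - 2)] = 3*(sin(v)^2 + 2*sin(v) - 2)/(sin(v) - 2)^3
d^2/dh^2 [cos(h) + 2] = -cos(h)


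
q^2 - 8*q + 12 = (q - 6)*(q - 2)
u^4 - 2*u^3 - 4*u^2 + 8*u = u*(u - 2)^2*(u + 2)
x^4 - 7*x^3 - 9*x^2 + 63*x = x*(x - 7)*(x - 3)*(x + 3)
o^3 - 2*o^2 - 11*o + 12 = (o - 4)*(o - 1)*(o + 3)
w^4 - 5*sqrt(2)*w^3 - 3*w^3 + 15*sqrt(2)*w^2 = w^2*(w - 3)*(w - 5*sqrt(2))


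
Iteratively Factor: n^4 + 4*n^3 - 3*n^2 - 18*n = (n + 3)*(n^3 + n^2 - 6*n) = (n - 2)*(n + 3)*(n^2 + 3*n) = (n - 2)*(n + 3)^2*(n)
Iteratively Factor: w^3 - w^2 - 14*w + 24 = (w - 2)*(w^2 + w - 12) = (w - 2)*(w + 4)*(w - 3)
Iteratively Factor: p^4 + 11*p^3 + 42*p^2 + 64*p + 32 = (p + 4)*(p^3 + 7*p^2 + 14*p + 8) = (p + 4)^2*(p^2 + 3*p + 2) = (p + 1)*(p + 4)^2*(p + 2)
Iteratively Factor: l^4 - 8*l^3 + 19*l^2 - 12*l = (l - 3)*(l^3 - 5*l^2 + 4*l) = (l - 3)*(l - 1)*(l^2 - 4*l) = l*(l - 3)*(l - 1)*(l - 4)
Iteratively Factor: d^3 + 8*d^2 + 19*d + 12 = (d + 3)*(d^2 + 5*d + 4) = (d + 3)*(d + 4)*(d + 1)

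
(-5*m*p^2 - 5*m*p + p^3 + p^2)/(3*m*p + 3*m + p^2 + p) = p*(-5*m + p)/(3*m + p)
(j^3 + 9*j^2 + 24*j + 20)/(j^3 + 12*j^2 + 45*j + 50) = (j + 2)/(j + 5)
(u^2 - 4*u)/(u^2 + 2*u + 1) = u*(u - 4)/(u^2 + 2*u + 1)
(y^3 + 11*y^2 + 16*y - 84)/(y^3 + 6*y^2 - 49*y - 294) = (y - 2)/(y - 7)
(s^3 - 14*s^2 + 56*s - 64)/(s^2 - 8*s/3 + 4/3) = 3*(s^2 - 12*s + 32)/(3*s - 2)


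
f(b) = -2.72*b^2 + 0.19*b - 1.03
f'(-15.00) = 81.79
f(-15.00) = -615.88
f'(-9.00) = 49.15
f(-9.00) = -223.06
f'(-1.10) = 6.17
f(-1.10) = -4.53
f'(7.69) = -41.64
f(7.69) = -160.42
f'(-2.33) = 12.87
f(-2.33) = -16.24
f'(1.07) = -5.63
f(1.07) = -3.94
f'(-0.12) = 0.84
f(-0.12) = -1.09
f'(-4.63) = 25.38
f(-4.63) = -60.22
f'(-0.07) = 0.57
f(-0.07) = -1.06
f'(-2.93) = 16.13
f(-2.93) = -24.94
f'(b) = 0.19 - 5.44*b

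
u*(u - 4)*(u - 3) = u^3 - 7*u^2 + 12*u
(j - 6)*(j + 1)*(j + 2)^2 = j^4 - j^3 - 22*j^2 - 44*j - 24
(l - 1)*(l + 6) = l^2 + 5*l - 6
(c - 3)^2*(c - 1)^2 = c^4 - 8*c^3 + 22*c^2 - 24*c + 9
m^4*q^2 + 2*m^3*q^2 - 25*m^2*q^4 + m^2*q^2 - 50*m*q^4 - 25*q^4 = (m - 5*q)*(m + 5*q)*(m*q + q)^2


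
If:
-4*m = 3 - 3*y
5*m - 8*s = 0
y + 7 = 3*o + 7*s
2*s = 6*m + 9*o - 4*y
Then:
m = 480/233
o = 404/699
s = 300/233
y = 873/233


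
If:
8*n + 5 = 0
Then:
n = -5/8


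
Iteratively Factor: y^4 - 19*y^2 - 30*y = (y + 3)*(y^3 - 3*y^2 - 10*y) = (y - 5)*(y + 3)*(y^2 + 2*y) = y*(y - 5)*(y + 3)*(y + 2)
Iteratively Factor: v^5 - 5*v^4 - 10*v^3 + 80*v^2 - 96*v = (v)*(v^4 - 5*v^3 - 10*v^2 + 80*v - 96) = v*(v - 3)*(v^3 - 2*v^2 - 16*v + 32) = v*(v - 3)*(v - 2)*(v^2 - 16) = v*(v - 3)*(v - 2)*(v + 4)*(v - 4)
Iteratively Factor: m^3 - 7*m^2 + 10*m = (m - 2)*(m^2 - 5*m) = m*(m - 2)*(m - 5)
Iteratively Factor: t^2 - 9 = (t + 3)*(t - 3)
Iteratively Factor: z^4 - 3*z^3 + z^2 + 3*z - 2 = (z - 2)*(z^3 - z^2 - z + 1) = (z - 2)*(z - 1)*(z^2 - 1) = (z - 2)*(z - 1)^2*(z + 1)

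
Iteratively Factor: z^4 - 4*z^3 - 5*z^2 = (z - 5)*(z^3 + z^2) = z*(z - 5)*(z^2 + z) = z*(z - 5)*(z + 1)*(z)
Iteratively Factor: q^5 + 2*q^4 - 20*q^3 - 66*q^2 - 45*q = (q - 5)*(q^4 + 7*q^3 + 15*q^2 + 9*q) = (q - 5)*(q + 1)*(q^3 + 6*q^2 + 9*q) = (q - 5)*(q + 1)*(q + 3)*(q^2 + 3*q) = (q - 5)*(q + 1)*(q + 3)^2*(q)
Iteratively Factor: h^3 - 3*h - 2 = (h + 1)*(h^2 - h - 2) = (h + 1)^2*(h - 2)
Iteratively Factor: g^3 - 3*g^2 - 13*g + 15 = (g - 1)*(g^2 - 2*g - 15) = (g - 5)*(g - 1)*(g + 3)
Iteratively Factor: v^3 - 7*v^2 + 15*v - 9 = (v - 3)*(v^2 - 4*v + 3) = (v - 3)^2*(v - 1)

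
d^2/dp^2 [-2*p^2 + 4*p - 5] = -4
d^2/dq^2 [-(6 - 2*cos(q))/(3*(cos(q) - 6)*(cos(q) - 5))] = 2*((1 - cos(q)^2)^2 - cos(q)^5 + 83*cos(q)^3 - 343*cos(q)^2 + 108*cos(q) + 113)/(3*(cos(q) - 6)^3*(cos(q) - 5)^3)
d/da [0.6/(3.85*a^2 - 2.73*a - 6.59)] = (1.638 - 4.62*a)/(-3.85*a^2 + 2.73*a + 6.59)^2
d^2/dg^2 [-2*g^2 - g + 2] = -4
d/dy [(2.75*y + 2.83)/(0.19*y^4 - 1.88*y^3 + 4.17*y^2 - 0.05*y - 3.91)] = (-1.5675*y^4 + 8.1892*y^3 + 4.4937*y^2 - 23.6022*y - 10.611)/(0.0361*y^8 - 0.7144*y^7 + 5.119*y^6 - 15.6982*y^5 + 16.0911*y^4 + 14.2846*y^3 - 32.6069*y^2 + 0.391*y + 15.2881)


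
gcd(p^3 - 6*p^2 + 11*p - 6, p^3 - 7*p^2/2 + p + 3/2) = p^2 - 4*p + 3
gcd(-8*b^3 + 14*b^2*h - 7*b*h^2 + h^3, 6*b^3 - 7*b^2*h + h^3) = 2*b^2 - 3*b*h + h^2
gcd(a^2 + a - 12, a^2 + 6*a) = 1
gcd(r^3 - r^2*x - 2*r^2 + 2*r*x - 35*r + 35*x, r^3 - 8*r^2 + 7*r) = r - 7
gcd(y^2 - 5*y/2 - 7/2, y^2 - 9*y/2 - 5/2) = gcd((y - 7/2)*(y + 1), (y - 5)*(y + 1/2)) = 1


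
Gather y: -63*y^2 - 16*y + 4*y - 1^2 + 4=-63*y^2 - 12*y + 3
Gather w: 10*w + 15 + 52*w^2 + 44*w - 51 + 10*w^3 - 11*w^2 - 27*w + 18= 10*w^3 + 41*w^2 + 27*w - 18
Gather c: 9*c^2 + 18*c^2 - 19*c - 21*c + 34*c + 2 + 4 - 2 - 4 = 27*c^2 - 6*c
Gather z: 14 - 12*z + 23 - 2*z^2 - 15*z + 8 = -2*z^2 - 27*z + 45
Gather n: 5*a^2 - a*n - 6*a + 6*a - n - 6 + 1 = 5*a^2 + n*(-a - 1) - 5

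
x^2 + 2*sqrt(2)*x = x*(x + 2*sqrt(2))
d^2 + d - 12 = (d - 3)*(d + 4)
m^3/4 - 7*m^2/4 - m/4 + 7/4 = (m/4 + 1/4)*(m - 7)*(m - 1)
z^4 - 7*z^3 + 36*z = z*(z - 6)*(z - 3)*(z + 2)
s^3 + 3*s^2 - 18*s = s*(s - 3)*(s + 6)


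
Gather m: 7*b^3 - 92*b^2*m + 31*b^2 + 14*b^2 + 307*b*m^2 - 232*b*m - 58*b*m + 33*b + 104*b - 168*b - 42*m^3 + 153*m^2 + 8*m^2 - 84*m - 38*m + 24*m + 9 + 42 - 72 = 7*b^3 + 45*b^2 - 31*b - 42*m^3 + m^2*(307*b + 161) + m*(-92*b^2 - 290*b - 98) - 21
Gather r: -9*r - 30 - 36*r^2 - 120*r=-36*r^2 - 129*r - 30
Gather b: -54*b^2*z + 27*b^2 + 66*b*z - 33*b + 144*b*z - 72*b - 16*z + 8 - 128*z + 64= b^2*(27 - 54*z) + b*(210*z - 105) - 144*z + 72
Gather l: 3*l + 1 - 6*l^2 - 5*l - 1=-6*l^2 - 2*l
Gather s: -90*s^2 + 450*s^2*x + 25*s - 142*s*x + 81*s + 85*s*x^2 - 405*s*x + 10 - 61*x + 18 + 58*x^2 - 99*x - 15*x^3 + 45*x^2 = s^2*(450*x - 90) + s*(85*x^2 - 547*x + 106) - 15*x^3 + 103*x^2 - 160*x + 28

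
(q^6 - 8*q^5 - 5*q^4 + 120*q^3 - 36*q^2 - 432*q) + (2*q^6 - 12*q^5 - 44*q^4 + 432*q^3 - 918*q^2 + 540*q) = 3*q^6 - 20*q^5 - 49*q^4 + 552*q^3 - 954*q^2 + 108*q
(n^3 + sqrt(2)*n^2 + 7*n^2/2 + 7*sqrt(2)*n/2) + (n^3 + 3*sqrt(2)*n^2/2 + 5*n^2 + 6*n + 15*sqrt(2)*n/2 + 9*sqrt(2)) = 2*n^3 + 5*sqrt(2)*n^2/2 + 17*n^2/2 + 6*n + 11*sqrt(2)*n + 9*sqrt(2)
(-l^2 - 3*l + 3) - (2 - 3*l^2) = 2*l^2 - 3*l + 1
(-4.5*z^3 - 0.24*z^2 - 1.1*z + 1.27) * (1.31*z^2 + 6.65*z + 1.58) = -5.895*z^5 - 30.2394*z^4 - 10.147*z^3 - 6.0305*z^2 + 6.7075*z + 2.0066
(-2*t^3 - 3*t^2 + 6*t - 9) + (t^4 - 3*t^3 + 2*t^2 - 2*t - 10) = t^4 - 5*t^3 - t^2 + 4*t - 19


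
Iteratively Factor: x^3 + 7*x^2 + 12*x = (x + 4)*(x^2 + 3*x) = x*(x + 4)*(x + 3)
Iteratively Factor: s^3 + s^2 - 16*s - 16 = (s + 1)*(s^2 - 16) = (s + 1)*(s + 4)*(s - 4)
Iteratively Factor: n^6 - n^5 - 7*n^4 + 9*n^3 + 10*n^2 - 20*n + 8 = (n + 2)*(n^5 - 3*n^4 - n^3 + 11*n^2 - 12*n + 4) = (n - 1)*(n + 2)*(n^4 - 2*n^3 - 3*n^2 + 8*n - 4) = (n - 2)*(n - 1)*(n + 2)*(n^3 - 3*n + 2) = (n - 2)*(n - 1)^2*(n + 2)*(n^2 + n - 2) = (n - 2)*(n - 1)^2*(n + 2)^2*(n - 1)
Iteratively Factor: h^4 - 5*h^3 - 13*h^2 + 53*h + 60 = (h + 1)*(h^3 - 6*h^2 - 7*h + 60) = (h + 1)*(h + 3)*(h^2 - 9*h + 20) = (h - 4)*(h + 1)*(h + 3)*(h - 5)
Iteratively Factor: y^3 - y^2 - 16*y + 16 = (y + 4)*(y^2 - 5*y + 4) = (y - 4)*(y + 4)*(y - 1)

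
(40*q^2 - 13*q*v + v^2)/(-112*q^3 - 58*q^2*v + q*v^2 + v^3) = (-5*q + v)/(14*q^2 + 9*q*v + v^2)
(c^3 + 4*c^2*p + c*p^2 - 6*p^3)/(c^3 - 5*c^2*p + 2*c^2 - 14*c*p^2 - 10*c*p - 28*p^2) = (-c^2 - 2*c*p + 3*p^2)/(-c^2 + 7*c*p - 2*c + 14*p)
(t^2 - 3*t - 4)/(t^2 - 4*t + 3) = (t^2 - 3*t - 4)/(t^2 - 4*t + 3)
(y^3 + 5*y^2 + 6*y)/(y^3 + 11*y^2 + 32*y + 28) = y*(y + 3)/(y^2 + 9*y + 14)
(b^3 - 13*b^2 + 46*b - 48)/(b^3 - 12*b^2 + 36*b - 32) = (b - 3)/(b - 2)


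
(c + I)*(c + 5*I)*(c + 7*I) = c^3 + 13*I*c^2 - 47*c - 35*I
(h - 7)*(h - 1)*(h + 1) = h^3 - 7*h^2 - h + 7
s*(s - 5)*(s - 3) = s^3 - 8*s^2 + 15*s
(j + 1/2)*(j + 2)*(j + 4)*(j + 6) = j^4 + 25*j^3/2 + 50*j^2 + 70*j + 24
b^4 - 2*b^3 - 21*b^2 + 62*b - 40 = (b - 4)*(b - 2)*(b - 1)*(b + 5)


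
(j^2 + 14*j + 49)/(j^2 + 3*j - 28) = (j + 7)/(j - 4)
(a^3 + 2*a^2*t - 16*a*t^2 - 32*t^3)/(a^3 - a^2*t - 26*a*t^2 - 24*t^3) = (-a^2 + 2*a*t + 8*t^2)/(-a^2 + 5*a*t + 6*t^2)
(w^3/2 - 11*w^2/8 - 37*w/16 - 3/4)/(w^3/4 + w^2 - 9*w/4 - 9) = (8*w^3 - 22*w^2 - 37*w - 12)/(4*(w^3 + 4*w^2 - 9*w - 36))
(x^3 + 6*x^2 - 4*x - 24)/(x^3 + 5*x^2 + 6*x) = (x^2 + 4*x - 12)/(x*(x + 3))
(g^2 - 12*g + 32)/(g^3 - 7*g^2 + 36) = (g^2 - 12*g + 32)/(g^3 - 7*g^2 + 36)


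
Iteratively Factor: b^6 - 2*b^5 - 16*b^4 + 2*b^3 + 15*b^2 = (b + 1)*(b^5 - 3*b^4 - 13*b^3 + 15*b^2) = (b - 5)*(b + 1)*(b^4 + 2*b^3 - 3*b^2) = b*(b - 5)*(b + 1)*(b^3 + 2*b^2 - 3*b) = b*(b - 5)*(b + 1)*(b + 3)*(b^2 - b) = b*(b - 5)*(b - 1)*(b + 1)*(b + 3)*(b)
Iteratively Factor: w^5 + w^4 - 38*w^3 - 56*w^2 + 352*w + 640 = (w + 2)*(w^4 - w^3 - 36*w^2 + 16*w + 320) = (w + 2)*(w + 4)*(w^3 - 5*w^2 - 16*w + 80) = (w - 5)*(w + 2)*(w + 4)*(w^2 - 16) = (w - 5)*(w - 4)*(w + 2)*(w + 4)*(w + 4)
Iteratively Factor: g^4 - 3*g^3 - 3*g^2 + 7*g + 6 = (g - 3)*(g^3 - 3*g - 2) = (g - 3)*(g - 2)*(g^2 + 2*g + 1) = (g - 3)*(g - 2)*(g + 1)*(g + 1)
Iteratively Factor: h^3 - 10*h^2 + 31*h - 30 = (h - 2)*(h^2 - 8*h + 15) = (h - 5)*(h - 2)*(h - 3)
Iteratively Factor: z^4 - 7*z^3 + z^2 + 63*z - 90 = (z - 3)*(z^3 - 4*z^2 - 11*z + 30) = (z - 3)*(z + 3)*(z^2 - 7*z + 10) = (z - 5)*(z - 3)*(z + 3)*(z - 2)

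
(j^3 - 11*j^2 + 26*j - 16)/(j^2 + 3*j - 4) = (j^2 - 10*j + 16)/(j + 4)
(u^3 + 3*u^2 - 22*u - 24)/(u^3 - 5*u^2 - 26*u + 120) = (u^2 + 7*u + 6)/(u^2 - u - 30)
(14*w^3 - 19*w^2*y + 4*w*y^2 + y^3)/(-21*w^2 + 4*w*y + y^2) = (2*w^2 - 3*w*y + y^2)/(-3*w + y)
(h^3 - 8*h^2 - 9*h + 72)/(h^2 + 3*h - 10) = (h^3 - 8*h^2 - 9*h + 72)/(h^2 + 3*h - 10)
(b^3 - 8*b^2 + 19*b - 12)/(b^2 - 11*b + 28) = (b^2 - 4*b + 3)/(b - 7)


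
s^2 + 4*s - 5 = (s - 1)*(s + 5)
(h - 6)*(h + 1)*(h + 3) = h^3 - 2*h^2 - 21*h - 18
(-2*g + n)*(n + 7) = -2*g*n - 14*g + n^2 + 7*n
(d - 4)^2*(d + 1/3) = d^3 - 23*d^2/3 + 40*d/3 + 16/3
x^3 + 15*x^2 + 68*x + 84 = (x + 2)*(x + 6)*(x + 7)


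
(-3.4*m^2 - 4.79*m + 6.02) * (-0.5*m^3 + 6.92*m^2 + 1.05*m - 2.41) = 1.7*m^5 - 21.133*m^4 - 39.7268*m^3 + 44.8229*m^2 + 17.8649*m - 14.5082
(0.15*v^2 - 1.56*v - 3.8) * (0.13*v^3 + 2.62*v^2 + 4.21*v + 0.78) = 0.0195*v^5 + 0.1902*v^4 - 3.9497*v^3 - 16.4066*v^2 - 17.2148*v - 2.964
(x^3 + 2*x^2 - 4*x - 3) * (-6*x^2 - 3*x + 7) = -6*x^5 - 15*x^4 + 25*x^3 + 44*x^2 - 19*x - 21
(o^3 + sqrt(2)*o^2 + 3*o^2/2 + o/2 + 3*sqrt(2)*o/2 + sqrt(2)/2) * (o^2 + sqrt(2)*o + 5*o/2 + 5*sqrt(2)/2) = o^5 + 2*sqrt(2)*o^4 + 4*o^4 + 25*o^3/4 + 8*sqrt(2)*o^3 + 37*o^2/4 + 17*sqrt(2)*o^2/2 + 5*sqrt(2)*o/2 + 17*o/2 + 5/2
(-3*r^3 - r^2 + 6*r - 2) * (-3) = 9*r^3 + 3*r^2 - 18*r + 6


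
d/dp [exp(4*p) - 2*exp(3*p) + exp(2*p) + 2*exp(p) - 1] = 2*(2*exp(3*p) - 3*exp(2*p) + exp(p) + 1)*exp(p)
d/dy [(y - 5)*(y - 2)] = 2*y - 7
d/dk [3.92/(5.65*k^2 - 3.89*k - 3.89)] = (15.2488 - 44.296*k)/(-5.65*k^2 + 3.89*k + 3.89)^2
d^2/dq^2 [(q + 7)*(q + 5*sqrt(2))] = 2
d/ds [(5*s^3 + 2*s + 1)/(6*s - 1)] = (60*s^3 - 15*s^2 - 8)/(36*s^2 - 12*s + 1)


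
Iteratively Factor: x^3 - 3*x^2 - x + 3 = (x - 3)*(x^2 - 1) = (x - 3)*(x + 1)*(x - 1)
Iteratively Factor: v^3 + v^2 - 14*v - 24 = (v + 2)*(v^2 - v - 12) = (v - 4)*(v + 2)*(v + 3)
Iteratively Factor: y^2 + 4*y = (y + 4)*(y)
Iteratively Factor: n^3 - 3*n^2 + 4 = (n + 1)*(n^2 - 4*n + 4) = (n - 2)*(n + 1)*(n - 2)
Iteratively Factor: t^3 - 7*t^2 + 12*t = (t)*(t^2 - 7*t + 12) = t*(t - 4)*(t - 3)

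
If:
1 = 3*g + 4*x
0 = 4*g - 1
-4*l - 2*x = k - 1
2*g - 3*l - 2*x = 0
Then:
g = 1/4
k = 3/8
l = 1/8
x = 1/16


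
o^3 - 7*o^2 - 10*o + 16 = (o - 8)*(o - 1)*(o + 2)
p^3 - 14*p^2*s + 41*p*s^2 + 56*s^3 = (p - 8*s)*(p - 7*s)*(p + s)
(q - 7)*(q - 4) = q^2 - 11*q + 28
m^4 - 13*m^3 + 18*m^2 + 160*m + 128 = (m - 8)^2*(m + 1)*(m + 2)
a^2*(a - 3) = a^3 - 3*a^2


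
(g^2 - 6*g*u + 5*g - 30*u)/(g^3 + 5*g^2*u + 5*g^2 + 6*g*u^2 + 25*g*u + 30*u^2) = (g - 6*u)/(g^2 + 5*g*u + 6*u^2)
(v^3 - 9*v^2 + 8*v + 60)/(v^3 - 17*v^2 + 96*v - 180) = (v + 2)/(v - 6)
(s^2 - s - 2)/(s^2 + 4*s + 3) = (s - 2)/(s + 3)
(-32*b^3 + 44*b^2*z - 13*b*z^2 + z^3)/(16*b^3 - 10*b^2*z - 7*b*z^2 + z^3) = (-4*b + z)/(2*b + z)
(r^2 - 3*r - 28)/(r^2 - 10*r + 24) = (r^2 - 3*r - 28)/(r^2 - 10*r + 24)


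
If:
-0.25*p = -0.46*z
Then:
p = 1.84*z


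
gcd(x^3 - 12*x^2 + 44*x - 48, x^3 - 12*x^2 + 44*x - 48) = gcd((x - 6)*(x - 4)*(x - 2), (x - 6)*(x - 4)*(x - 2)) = x^3 - 12*x^2 + 44*x - 48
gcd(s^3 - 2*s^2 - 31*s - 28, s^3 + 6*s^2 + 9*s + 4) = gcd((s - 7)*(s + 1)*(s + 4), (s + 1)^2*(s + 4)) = s^2 + 5*s + 4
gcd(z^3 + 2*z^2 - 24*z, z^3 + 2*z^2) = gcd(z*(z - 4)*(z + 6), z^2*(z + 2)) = z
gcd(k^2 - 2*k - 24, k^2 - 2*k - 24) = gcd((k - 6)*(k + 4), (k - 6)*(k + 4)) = k^2 - 2*k - 24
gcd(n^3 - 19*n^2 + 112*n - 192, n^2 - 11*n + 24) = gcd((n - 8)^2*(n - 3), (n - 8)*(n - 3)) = n^2 - 11*n + 24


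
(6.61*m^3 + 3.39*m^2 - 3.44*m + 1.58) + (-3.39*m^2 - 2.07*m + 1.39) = 6.61*m^3 - 5.51*m + 2.97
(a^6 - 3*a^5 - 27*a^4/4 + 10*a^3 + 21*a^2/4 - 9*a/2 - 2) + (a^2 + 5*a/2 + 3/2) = a^6 - 3*a^5 - 27*a^4/4 + 10*a^3 + 25*a^2/4 - 2*a - 1/2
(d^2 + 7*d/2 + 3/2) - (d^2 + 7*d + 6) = -7*d/2 - 9/2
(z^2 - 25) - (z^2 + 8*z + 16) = -8*z - 41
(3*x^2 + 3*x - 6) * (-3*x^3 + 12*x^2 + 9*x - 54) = -9*x^5 + 27*x^4 + 81*x^3 - 207*x^2 - 216*x + 324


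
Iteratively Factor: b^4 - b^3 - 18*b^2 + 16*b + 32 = (b + 4)*(b^3 - 5*b^2 + 2*b + 8) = (b + 1)*(b + 4)*(b^2 - 6*b + 8) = (b - 4)*(b + 1)*(b + 4)*(b - 2)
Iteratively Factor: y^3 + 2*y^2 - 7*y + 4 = (y + 4)*(y^2 - 2*y + 1) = (y - 1)*(y + 4)*(y - 1)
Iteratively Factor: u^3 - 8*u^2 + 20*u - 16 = (u - 2)*(u^2 - 6*u + 8) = (u - 4)*(u - 2)*(u - 2)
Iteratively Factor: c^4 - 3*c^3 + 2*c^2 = (c)*(c^3 - 3*c^2 + 2*c) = c^2*(c^2 - 3*c + 2) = c^2*(c - 1)*(c - 2)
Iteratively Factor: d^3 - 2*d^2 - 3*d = (d + 1)*(d^2 - 3*d) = (d - 3)*(d + 1)*(d)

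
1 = 1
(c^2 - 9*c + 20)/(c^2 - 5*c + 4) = (c - 5)/(c - 1)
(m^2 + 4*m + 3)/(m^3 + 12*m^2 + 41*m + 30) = (m + 3)/(m^2 + 11*m + 30)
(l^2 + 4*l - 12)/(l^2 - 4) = (l + 6)/(l + 2)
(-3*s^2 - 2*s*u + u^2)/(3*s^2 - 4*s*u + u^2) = (-s - u)/(s - u)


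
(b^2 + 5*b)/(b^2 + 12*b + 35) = b/(b + 7)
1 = 1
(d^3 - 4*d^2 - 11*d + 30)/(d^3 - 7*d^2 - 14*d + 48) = (d - 5)/(d - 8)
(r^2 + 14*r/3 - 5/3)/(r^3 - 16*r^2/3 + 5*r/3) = (r + 5)/(r*(r - 5))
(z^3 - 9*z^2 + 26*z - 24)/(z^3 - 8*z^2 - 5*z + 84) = (z^2 - 5*z + 6)/(z^2 - 4*z - 21)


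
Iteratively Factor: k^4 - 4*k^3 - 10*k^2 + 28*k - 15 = (k - 5)*(k^3 + k^2 - 5*k + 3) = (k - 5)*(k - 1)*(k^2 + 2*k - 3) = (k - 5)*(k - 1)*(k + 3)*(k - 1)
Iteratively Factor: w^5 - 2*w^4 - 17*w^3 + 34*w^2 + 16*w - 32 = (w - 4)*(w^4 + 2*w^3 - 9*w^2 - 2*w + 8) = (w - 4)*(w - 1)*(w^3 + 3*w^2 - 6*w - 8) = (w - 4)*(w - 2)*(w - 1)*(w^2 + 5*w + 4) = (w - 4)*(w - 2)*(w - 1)*(w + 4)*(w + 1)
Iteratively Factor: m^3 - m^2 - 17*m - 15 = (m - 5)*(m^2 + 4*m + 3) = (m - 5)*(m + 1)*(m + 3)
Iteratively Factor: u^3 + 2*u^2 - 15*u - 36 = (u + 3)*(u^2 - u - 12) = (u + 3)^2*(u - 4)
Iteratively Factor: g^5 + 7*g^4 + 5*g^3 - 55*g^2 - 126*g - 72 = (g + 2)*(g^4 + 5*g^3 - 5*g^2 - 45*g - 36) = (g - 3)*(g + 2)*(g^3 + 8*g^2 + 19*g + 12) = (g - 3)*(g + 2)*(g + 3)*(g^2 + 5*g + 4) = (g - 3)*(g + 1)*(g + 2)*(g + 3)*(g + 4)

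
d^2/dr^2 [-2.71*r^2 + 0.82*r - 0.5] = -5.42000000000000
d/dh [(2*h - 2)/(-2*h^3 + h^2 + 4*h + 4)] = 2*(-2*h^3 + h^2 + 4*h - 2*(h - 1)*(-3*h^2 + h + 2) + 4)/(-2*h^3 + h^2 + 4*h + 4)^2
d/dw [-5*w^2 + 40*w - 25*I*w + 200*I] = -10*w + 40 - 25*I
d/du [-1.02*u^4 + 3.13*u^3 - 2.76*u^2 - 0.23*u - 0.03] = -4.08*u^3 + 9.39*u^2 - 5.52*u - 0.23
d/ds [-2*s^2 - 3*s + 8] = -4*s - 3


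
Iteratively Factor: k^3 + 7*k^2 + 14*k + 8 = (k + 4)*(k^2 + 3*k + 2) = (k + 2)*(k + 4)*(k + 1)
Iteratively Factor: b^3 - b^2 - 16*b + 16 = (b - 1)*(b^2 - 16) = (b - 1)*(b + 4)*(b - 4)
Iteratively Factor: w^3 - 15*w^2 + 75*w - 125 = (w - 5)*(w^2 - 10*w + 25) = (w - 5)^2*(w - 5)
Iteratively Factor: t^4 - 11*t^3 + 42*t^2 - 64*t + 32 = (t - 1)*(t^3 - 10*t^2 + 32*t - 32) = (t - 4)*(t - 1)*(t^2 - 6*t + 8) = (t - 4)*(t - 2)*(t - 1)*(t - 4)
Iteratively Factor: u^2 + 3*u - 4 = (u - 1)*(u + 4)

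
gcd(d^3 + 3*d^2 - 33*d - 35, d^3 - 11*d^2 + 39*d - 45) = d - 5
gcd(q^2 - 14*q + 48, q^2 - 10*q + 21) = 1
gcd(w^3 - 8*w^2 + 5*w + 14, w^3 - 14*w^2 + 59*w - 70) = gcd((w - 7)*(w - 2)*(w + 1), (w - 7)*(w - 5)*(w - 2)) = w^2 - 9*w + 14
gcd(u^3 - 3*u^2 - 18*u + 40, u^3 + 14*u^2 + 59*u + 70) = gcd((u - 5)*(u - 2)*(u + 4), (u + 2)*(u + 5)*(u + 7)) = 1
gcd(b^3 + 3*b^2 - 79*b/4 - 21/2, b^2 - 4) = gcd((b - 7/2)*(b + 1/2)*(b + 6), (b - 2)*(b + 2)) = 1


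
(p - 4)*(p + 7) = p^2 + 3*p - 28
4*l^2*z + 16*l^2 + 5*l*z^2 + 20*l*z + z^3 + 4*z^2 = (l + z)*(4*l + z)*(z + 4)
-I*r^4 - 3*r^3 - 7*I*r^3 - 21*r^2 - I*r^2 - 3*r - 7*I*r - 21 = (r + 7)*(r - 3*I)*(r - I)*(-I*r + 1)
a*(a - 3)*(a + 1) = a^3 - 2*a^2 - 3*a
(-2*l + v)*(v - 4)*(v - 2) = -2*l*v^2 + 12*l*v - 16*l + v^3 - 6*v^2 + 8*v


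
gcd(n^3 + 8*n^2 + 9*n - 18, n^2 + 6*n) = n + 6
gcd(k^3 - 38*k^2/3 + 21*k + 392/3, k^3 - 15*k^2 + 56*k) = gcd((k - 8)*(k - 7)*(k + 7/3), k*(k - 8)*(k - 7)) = k^2 - 15*k + 56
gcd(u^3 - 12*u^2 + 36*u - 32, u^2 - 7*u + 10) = u - 2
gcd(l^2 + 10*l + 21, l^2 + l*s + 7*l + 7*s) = l + 7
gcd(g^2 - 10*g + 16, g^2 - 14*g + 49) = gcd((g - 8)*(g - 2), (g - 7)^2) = 1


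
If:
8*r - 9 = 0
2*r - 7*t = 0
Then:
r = 9/8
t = 9/28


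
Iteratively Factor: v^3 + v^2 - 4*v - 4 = (v + 1)*(v^2 - 4) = (v + 1)*(v + 2)*(v - 2)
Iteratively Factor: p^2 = (p)*(p)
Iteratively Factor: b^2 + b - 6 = (b - 2)*(b + 3)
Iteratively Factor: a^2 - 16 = (a - 4)*(a + 4)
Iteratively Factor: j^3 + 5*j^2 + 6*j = (j + 2)*(j^2 + 3*j) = j*(j + 2)*(j + 3)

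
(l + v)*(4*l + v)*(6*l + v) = 24*l^3 + 34*l^2*v + 11*l*v^2 + v^3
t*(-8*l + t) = -8*l*t + t^2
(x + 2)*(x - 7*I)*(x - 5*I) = x^3 + 2*x^2 - 12*I*x^2 - 35*x - 24*I*x - 70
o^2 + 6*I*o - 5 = (o + I)*(o + 5*I)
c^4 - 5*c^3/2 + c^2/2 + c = c*(c - 2)*(c - 1)*(c + 1/2)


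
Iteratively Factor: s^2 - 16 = (s - 4)*(s + 4)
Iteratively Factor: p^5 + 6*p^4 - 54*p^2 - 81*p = (p)*(p^4 + 6*p^3 - 54*p - 81) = p*(p + 3)*(p^3 + 3*p^2 - 9*p - 27) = p*(p + 3)^2*(p^2 - 9) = p*(p + 3)^3*(p - 3)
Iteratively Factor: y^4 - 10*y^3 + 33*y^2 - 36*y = (y)*(y^3 - 10*y^2 + 33*y - 36) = y*(y - 3)*(y^2 - 7*y + 12) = y*(y - 4)*(y - 3)*(y - 3)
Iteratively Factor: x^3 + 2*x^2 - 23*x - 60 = (x + 4)*(x^2 - 2*x - 15) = (x + 3)*(x + 4)*(x - 5)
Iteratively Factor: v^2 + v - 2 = (v - 1)*(v + 2)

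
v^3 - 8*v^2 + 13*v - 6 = (v - 6)*(v - 1)^2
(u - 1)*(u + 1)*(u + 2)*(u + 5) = u^4 + 7*u^3 + 9*u^2 - 7*u - 10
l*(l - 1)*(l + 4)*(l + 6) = l^4 + 9*l^3 + 14*l^2 - 24*l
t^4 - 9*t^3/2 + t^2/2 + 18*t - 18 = (t - 3)*(t - 2)*(t - 3/2)*(t + 2)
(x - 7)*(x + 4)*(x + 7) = x^3 + 4*x^2 - 49*x - 196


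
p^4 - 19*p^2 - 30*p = p*(p - 5)*(p + 2)*(p + 3)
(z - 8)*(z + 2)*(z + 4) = z^3 - 2*z^2 - 40*z - 64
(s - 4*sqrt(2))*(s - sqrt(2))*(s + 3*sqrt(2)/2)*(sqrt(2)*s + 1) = sqrt(2)*s^4 - 6*s^3 - 21*sqrt(2)*s^2/2 + 17*s + 12*sqrt(2)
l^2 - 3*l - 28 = (l - 7)*(l + 4)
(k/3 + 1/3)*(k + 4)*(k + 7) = k^3/3 + 4*k^2 + 13*k + 28/3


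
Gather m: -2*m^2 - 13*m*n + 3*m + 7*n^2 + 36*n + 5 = -2*m^2 + m*(3 - 13*n) + 7*n^2 + 36*n + 5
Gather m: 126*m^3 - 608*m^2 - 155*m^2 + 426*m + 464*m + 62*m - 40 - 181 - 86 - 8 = 126*m^3 - 763*m^2 + 952*m - 315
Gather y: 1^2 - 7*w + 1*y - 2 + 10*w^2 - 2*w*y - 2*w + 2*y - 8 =10*w^2 - 9*w + y*(3 - 2*w) - 9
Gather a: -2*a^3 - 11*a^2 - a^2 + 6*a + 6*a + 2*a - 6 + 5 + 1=-2*a^3 - 12*a^2 + 14*a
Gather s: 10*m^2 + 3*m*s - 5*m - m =10*m^2 + 3*m*s - 6*m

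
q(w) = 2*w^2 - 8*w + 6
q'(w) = 4*w - 8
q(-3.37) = 55.67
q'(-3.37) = -21.48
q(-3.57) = 60.05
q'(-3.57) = -22.28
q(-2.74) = 42.94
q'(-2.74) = -18.96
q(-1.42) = 21.39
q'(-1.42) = -13.68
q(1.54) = -1.58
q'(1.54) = -1.84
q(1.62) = -1.71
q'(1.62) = -1.52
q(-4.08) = 71.93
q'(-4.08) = -24.32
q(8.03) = 70.72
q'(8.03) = 24.12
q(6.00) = 30.00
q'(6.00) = 16.00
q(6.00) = 30.00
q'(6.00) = 16.00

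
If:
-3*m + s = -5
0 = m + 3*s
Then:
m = 3/2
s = -1/2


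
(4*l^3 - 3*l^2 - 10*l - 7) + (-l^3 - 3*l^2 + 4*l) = 3*l^3 - 6*l^2 - 6*l - 7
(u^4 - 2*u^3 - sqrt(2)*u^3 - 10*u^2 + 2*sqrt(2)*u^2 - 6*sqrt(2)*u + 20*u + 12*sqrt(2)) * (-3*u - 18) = -3*u^5 - 12*u^4 + 3*sqrt(2)*u^4 + 12*sqrt(2)*u^3 + 66*u^3 - 18*sqrt(2)*u^2 + 120*u^2 - 360*u + 72*sqrt(2)*u - 216*sqrt(2)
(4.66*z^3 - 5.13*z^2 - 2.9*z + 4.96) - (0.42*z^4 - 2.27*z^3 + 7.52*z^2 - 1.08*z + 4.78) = -0.42*z^4 + 6.93*z^3 - 12.65*z^2 - 1.82*z + 0.18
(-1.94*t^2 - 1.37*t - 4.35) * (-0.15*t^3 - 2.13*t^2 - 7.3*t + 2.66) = 0.291*t^5 + 4.3377*t^4 + 17.7326*t^3 + 14.1061*t^2 + 28.1108*t - 11.571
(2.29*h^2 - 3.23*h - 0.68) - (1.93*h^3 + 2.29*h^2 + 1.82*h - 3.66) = -1.93*h^3 - 5.05*h + 2.98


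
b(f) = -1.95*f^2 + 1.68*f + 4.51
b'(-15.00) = 60.18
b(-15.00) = -459.44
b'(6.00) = -21.72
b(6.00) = -55.61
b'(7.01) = -25.66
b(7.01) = -79.54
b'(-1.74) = 8.47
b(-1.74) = -4.32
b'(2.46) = -7.91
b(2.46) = -3.16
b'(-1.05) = 5.78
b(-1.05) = 0.60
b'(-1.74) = 8.47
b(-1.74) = -4.32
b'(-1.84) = 8.86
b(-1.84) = -5.18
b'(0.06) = 1.45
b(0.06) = 4.60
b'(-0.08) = 1.99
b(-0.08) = 4.36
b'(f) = 1.68 - 3.9*f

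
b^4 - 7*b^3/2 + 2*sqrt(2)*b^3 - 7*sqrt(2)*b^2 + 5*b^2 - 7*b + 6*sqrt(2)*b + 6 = (b - 2)*(b - 3/2)*(b + sqrt(2))^2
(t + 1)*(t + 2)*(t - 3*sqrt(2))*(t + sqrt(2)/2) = t^4 - 5*sqrt(2)*t^3/2 + 3*t^3 - 15*sqrt(2)*t^2/2 - t^2 - 9*t - 5*sqrt(2)*t - 6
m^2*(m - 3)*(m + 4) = m^4 + m^3 - 12*m^2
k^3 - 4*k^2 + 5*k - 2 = (k - 2)*(k - 1)^2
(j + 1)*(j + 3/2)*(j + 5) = j^3 + 15*j^2/2 + 14*j + 15/2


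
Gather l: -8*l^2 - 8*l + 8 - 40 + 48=-8*l^2 - 8*l + 16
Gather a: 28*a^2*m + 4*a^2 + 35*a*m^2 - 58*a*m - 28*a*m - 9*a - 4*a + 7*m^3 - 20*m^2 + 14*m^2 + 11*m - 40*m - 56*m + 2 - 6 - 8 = a^2*(28*m + 4) + a*(35*m^2 - 86*m - 13) + 7*m^3 - 6*m^2 - 85*m - 12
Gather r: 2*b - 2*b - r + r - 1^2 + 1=0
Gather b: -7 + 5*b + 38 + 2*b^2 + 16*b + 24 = 2*b^2 + 21*b + 55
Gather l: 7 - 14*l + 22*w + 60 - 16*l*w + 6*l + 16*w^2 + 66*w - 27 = l*(-16*w - 8) + 16*w^2 + 88*w + 40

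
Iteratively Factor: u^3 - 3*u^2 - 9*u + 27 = (u - 3)*(u^2 - 9) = (u - 3)*(u + 3)*(u - 3)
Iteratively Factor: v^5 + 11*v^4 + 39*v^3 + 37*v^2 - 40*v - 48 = (v + 4)*(v^4 + 7*v^3 + 11*v^2 - 7*v - 12) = (v + 3)*(v + 4)*(v^3 + 4*v^2 - v - 4) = (v - 1)*(v + 3)*(v + 4)*(v^2 + 5*v + 4) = (v - 1)*(v + 1)*(v + 3)*(v + 4)*(v + 4)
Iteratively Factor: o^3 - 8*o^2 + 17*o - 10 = (o - 2)*(o^2 - 6*o + 5) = (o - 2)*(o - 1)*(o - 5)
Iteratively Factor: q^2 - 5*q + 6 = (q - 2)*(q - 3)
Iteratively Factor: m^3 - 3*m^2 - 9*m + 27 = (m - 3)*(m^2 - 9) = (m - 3)^2*(m + 3)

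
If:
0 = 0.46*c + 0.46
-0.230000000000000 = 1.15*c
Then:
No Solution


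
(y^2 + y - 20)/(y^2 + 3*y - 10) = (y - 4)/(y - 2)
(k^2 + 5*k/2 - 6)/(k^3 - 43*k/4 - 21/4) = 2*(-2*k^2 - 5*k + 12)/(-4*k^3 + 43*k + 21)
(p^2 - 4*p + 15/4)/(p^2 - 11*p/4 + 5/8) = 2*(2*p - 3)/(4*p - 1)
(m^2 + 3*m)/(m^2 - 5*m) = (m + 3)/(m - 5)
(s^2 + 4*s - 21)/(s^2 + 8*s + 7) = (s - 3)/(s + 1)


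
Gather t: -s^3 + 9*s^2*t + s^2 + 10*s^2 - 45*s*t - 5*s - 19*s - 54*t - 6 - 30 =-s^3 + 11*s^2 - 24*s + t*(9*s^2 - 45*s - 54) - 36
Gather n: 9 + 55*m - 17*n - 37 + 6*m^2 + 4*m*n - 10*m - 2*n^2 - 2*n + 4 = 6*m^2 + 45*m - 2*n^2 + n*(4*m - 19) - 24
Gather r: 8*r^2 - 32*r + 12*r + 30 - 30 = 8*r^2 - 20*r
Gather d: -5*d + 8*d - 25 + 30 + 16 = 3*d + 21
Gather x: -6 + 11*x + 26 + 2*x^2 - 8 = 2*x^2 + 11*x + 12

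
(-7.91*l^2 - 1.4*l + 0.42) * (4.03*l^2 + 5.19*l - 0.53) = -31.8773*l^4 - 46.6949*l^3 - 1.3811*l^2 + 2.9218*l - 0.2226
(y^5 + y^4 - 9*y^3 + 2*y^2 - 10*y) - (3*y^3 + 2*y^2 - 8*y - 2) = y^5 + y^4 - 12*y^3 - 2*y + 2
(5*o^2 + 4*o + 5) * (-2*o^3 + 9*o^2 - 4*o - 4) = -10*o^5 + 37*o^4 + 6*o^3 + 9*o^2 - 36*o - 20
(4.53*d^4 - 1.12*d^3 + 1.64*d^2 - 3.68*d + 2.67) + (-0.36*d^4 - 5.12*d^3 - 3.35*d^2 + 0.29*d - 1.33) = 4.17*d^4 - 6.24*d^3 - 1.71*d^2 - 3.39*d + 1.34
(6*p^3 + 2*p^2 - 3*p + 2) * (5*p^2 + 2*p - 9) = 30*p^5 + 22*p^4 - 65*p^3 - 14*p^2 + 31*p - 18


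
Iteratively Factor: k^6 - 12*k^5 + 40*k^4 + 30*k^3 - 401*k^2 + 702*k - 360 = (k - 4)*(k^5 - 8*k^4 + 8*k^3 + 62*k^2 - 153*k + 90) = (k - 4)*(k - 3)*(k^4 - 5*k^3 - 7*k^2 + 41*k - 30) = (k - 5)*(k - 4)*(k - 3)*(k^3 - 7*k + 6) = (k - 5)*(k - 4)*(k - 3)*(k + 3)*(k^2 - 3*k + 2) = (k - 5)*(k - 4)*(k - 3)*(k - 2)*(k + 3)*(k - 1)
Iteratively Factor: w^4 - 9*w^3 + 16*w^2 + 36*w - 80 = (w + 2)*(w^3 - 11*w^2 + 38*w - 40) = (w - 2)*(w + 2)*(w^2 - 9*w + 20) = (w - 4)*(w - 2)*(w + 2)*(w - 5)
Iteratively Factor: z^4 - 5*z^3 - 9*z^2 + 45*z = (z - 5)*(z^3 - 9*z) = (z - 5)*(z - 3)*(z^2 + 3*z) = z*(z - 5)*(z - 3)*(z + 3)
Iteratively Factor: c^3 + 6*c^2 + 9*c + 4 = (c + 1)*(c^2 + 5*c + 4) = (c + 1)*(c + 4)*(c + 1)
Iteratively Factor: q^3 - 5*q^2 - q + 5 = (q - 5)*(q^2 - 1) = (q - 5)*(q - 1)*(q + 1)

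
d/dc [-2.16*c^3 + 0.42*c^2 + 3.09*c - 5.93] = -6.48*c^2 + 0.84*c + 3.09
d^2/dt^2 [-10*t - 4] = 0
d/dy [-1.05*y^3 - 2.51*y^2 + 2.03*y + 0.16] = -3.15*y^2 - 5.02*y + 2.03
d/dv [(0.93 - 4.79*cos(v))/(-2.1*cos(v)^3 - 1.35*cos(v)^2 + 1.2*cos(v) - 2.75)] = (20.118*cos(v)^3 + 0.6075*cos(v)^2 - 2.511*cos(v) - 12.0565)*sin(v)/(4.41*cos(v)^6 + 5.67*cos(v)^5 - 3.2175*cos(v)^4 + 8.31*cos(v)^3 + 8.865*cos(v)^2 - 6.6*cos(v) + 7.5625)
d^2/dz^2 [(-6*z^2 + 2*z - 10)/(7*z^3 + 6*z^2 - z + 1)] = 4*(-147*z^6 + 147*z^5 - 1407*z^4 - 1508*z^3 - 423*z^2 + 177*z + 23)/(343*z^9 + 882*z^8 + 609*z^7 + 111*z^6 + 165*z^5 + 84*z^4 - 16*z^3 + 21*z^2 - 3*z + 1)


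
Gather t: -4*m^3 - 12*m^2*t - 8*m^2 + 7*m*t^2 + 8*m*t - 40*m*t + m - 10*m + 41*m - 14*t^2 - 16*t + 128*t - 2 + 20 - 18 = -4*m^3 - 8*m^2 + 32*m + t^2*(7*m - 14) + t*(-12*m^2 - 32*m + 112)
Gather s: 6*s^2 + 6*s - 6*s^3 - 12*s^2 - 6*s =-6*s^3 - 6*s^2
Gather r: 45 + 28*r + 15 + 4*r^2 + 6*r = 4*r^2 + 34*r + 60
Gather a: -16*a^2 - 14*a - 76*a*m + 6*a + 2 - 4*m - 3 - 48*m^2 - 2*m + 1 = -16*a^2 + a*(-76*m - 8) - 48*m^2 - 6*m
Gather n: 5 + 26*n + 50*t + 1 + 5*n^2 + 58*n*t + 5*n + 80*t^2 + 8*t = 5*n^2 + n*(58*t + 31) + 80*t^2 + 58*t + 6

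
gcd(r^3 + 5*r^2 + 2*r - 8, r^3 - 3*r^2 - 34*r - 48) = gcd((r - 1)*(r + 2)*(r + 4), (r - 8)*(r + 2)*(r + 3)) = r + 2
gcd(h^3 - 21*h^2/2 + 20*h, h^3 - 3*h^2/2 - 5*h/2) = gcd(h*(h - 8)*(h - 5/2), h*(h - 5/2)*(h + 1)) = h^2 - 5*h/2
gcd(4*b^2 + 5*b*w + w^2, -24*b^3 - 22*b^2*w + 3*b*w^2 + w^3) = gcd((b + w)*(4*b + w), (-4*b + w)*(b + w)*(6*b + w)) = b + w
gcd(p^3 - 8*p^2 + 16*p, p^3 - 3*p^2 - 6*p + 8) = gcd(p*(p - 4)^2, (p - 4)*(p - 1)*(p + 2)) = p - 4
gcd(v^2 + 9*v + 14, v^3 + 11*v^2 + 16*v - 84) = v + 7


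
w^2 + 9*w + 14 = (w + 2)*(w + 7)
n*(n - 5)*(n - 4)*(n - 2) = n^4 - 11*n^3 + 38*n^2 - 40*n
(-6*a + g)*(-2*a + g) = 12*a^2 - 8*a*g + g^2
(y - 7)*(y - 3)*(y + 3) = y^3 - 7*y^2 - 9*y + 63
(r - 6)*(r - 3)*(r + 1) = r^3 - 8*r^2 + 9*r + 18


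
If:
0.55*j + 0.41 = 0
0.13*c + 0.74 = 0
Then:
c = -5.69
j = -0.75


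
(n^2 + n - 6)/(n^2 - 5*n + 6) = (n + 3)/(n - 3)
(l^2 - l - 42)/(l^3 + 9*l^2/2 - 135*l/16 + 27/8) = 16*(l - 7)/(16*l^2 - 24*l + 9)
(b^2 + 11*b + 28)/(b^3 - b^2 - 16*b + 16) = (b + 7)/(b^2 - 5*b + 4)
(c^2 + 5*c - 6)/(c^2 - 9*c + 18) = (c^2 + 5*c - 6)/(c^2 - 9*c + 18)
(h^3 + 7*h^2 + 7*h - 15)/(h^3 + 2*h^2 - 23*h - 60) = (h^2 + 4*h - 5)/(h^2 - h - 20)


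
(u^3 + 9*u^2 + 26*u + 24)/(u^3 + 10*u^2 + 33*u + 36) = (u + 2)/(u + 3)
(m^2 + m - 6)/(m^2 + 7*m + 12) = (m - 2)/(m + 4)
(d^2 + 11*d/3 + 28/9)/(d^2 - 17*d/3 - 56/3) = (d + 4/3)/(d - 8)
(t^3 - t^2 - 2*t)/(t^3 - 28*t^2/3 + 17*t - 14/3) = 3*t*(t + 1)/(3*t^2 - 22*t + 7)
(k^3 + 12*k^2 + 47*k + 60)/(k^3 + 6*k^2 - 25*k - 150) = (k^2 + 7*k + 12)/(k^2 + k - 30)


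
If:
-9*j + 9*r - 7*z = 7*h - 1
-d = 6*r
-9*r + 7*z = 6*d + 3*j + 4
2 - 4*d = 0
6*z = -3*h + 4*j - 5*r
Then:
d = 1/2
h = -475/322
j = 199/552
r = -1/12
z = 1349/1288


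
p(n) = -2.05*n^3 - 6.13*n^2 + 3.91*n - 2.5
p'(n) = -6.15*n^2 - 12.26*n + 3.91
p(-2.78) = -16.70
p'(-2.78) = -9.54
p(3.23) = -122.91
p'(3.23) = -99.85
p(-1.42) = -14.54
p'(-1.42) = 8.92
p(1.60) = -20.33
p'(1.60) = -31.45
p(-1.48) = -15.07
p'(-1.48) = 8.58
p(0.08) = -2.23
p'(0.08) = 2.89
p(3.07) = -107.59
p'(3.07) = -91.69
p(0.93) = -5.81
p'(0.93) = -12.81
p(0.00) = -2.50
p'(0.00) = 3.91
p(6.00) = -642.52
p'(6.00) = -291.05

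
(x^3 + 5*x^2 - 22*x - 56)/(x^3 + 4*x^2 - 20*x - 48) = (x + 7)/(x + 6)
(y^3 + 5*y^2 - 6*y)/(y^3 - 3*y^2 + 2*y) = (y + 6)/(y - 2)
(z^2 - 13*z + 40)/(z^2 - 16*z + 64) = (z - 5)/(z - 8)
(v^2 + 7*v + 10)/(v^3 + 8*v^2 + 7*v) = (v^2 + 7*v + 10)/(v*(v^2 + 8*v + 7))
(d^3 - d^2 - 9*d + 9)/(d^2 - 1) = (d^2 - 9)/(d + 1)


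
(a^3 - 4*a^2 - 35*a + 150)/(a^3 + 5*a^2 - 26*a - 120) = (a - 5)/(a + 4)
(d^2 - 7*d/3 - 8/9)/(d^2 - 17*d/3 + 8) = (d + 1/3)/(d - 3)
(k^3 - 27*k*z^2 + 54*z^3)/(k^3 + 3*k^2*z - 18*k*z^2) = (k - 3*z)/k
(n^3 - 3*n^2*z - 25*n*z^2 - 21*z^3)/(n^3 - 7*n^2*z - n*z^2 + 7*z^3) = (-n - 3*z)/(-n + z)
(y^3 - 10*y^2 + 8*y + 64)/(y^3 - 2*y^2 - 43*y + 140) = (y^2 - 6*y - 16)/(y^2 + 2*y - 35)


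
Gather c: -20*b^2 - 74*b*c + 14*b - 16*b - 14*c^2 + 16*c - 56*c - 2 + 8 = -20*b^2 - 2*b - 14*c^2 + c*(-74*b - 40) + 6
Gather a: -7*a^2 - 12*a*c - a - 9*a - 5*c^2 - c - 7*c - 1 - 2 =-7*a^2 + a*(-12*c - 10) - 5*c^2 - 8*c - 3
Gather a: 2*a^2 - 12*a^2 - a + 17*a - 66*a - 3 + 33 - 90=-10*a^2 - 50*a - 60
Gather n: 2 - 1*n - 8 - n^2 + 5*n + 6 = -n^2 + 4*n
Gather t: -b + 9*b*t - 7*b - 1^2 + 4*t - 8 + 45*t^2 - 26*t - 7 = -8*b + 45*t^2 + t*(9*b - 22) - 16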